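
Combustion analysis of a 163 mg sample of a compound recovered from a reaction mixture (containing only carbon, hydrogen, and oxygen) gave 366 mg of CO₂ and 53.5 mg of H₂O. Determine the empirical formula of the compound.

C7H5O3

mol C = 0.366 g CO₂ ÷ 44.009 g/mol = 0.008316 mol
mol H = 2 × 0.0535 g H₂O ÷ 18.015 g/mol = 0.005939 mol
mass O = 0.163 − (0.09989 + 0.005987) = 0.05712 g → mol O = 0.05712 ÷ 15.999 = 0.003570 mol
Divide by the smallest (0.003570 mol): C 2.329, H 1.664, O 1.000
Multiplying each by 3 gives whole numbers: C 6.99, H 4.99, O 3.00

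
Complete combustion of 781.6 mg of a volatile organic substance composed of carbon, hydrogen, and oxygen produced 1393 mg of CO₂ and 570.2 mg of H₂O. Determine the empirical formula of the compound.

mol C = 1.393 g CO₂ ÷ 44.009 g/mol = 0.031653 mol
mol H = 2 × 0.5702 g H₂O ÷ 18.015 g/mol = 0.063303 mol
mass O = 0.7816 − (0.38018 + 0.063809) = 0.33761 g → mol O = 0.33761 ÷ 15.999 = 0.021102 mol
Divide by the smallest (0.021102 mol): C 1.500, H 3.000, O 1.000
Multiplying each by 2 gives whole numbers: C 3.00, H 6.00, O 2.00

C3H6O2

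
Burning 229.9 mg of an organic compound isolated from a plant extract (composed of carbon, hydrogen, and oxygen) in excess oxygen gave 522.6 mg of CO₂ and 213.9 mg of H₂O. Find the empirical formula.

C3H6O

mol C = 0.5226 g CO₂ ÷ 44.009 g/mol = 0.011875 mol
mol H = 2 × 0.2139 g H₂O ÷ 18.015 g/mol = 0.023747 mol
mass O = 0.2299 − (0.14263 + 0.023937) = 0.063334 g → mol O = 0.063334 ÷ 15.999 = 0.0039586 mol
Divide by the smallest (0.0039586 mol): C 3.000, H 5.999, O 1.000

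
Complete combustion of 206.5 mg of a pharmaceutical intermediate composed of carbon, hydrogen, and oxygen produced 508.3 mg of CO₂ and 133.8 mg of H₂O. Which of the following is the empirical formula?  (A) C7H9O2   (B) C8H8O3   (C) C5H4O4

(A) C7H9O2

mol C = 0.5083 g CO₂ ÷ 44.009 g/mol = 0.011550 mol
mol H = 2 × 0.1338 g H₂O ÷ 18.015 g/mol = 0.014854 mol
mass O = 0.2065 − (0.13873 + 0.014973) = 0.052801 g → mol O = 0.052801 ÷ 15.999 = 0.0033003 mol
Divide by the smallest (0.0033003 mol): C 3.500, H 4.501, O 1.000
Multiplying each by 2 gives whole numbers: C 7.00, H 9.00, O 2.00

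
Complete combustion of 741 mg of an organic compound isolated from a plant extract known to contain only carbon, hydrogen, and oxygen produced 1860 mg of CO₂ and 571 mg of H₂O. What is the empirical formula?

mol C = 1.86 g CO₂ ÷ 44.009 g/mol = 0.04226 mol
mol H = 2 × 0.571 g H₂O ÷ 18.015 g/mol = 0.06339 mol
mass O = 0.741 − (0.5076 + 0.06390) = 0.1695 g → mol O = 0.1695 ÷ 15.999 = 0.01059 mol
Divide by the smallest (0.01059 mol): C 3.990, H 5.985, O 1.000

C4H6O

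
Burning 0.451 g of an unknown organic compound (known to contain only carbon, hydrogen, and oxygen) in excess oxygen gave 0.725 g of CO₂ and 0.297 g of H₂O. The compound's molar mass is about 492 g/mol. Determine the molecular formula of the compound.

mol C = 0.725 g CO₂ ÷ 44.009 g/mol = 0.01647 mol
mol H = 2 × 0.297 g H₂O ÷ 18.015 g/mol = 0.03297 mol
mass O = 0.451 − (0.1979 + 0.03324) = 0.2199 g → mol O = 0.2199 ÷ 15.999 = 0.01374 mol
Divide by the smallest (0.01374 mol): C 1.199, H 2.399, O 1.000
Multiplying each by 5 gives whole numbers: C 5.99, H 11.99, O 5.00
Empirical formula: C6H12O5
Empirical-formula mass = 164.16 g/mol; 492 ÷ 164.16 ≈ 3, so the molecular formula is C18H36O15.

C18H36O15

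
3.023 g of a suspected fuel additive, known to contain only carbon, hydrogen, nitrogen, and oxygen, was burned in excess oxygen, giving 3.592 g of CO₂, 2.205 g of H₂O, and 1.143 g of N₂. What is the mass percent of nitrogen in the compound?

mol C = 3.592 g CO₂ ÷ 44.009 g/mol = 0.081620 mol
mol H = 2 × 2.205 g H₂O ÷ 18.015 g/mol = 0.24480 mol
mol N = 2 × 1.143 g N₂ ÷ 28.014 g/mol = 0.081602 mol
mass O = 3.023 − (0.98033 + 0.24675 + 1.1430) = 0.65291 g → mol O = 0.65291 ÷ 15.999 = 0.040810 mol
mass % N = 1.1430 g ÷ 3.023 g × 100%

37.81%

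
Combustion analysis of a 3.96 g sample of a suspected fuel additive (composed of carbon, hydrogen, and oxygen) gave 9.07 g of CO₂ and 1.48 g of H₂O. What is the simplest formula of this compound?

C5H4O2

mol C = 9.07 g CO₂ ÷ 44.009 g/mol = 0.2061 mol
mol H = 2 × 1.48 g H₂O ÷ 18.015 g/mol = 0.1643 mol
mass O = 3.96 − (2.475 + 0.1656) = 1.319 g → mol O = 1.319 ÷ 15.999 = 0.08244 mol
Divide by the smallest (0.08244 mol): C 2.500, H 1.993, O 1.000
Multiplying each by 2 gives whole numbers: C 5.00, H 3.99, O 2.00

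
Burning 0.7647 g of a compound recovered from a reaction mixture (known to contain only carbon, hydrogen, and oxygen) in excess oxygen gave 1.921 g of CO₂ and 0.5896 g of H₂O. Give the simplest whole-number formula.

C4H6O

mol C = 1.921 g CO₂ ÷ 44.009 g/mol = 0.043650 mol
mol H = 2 × 0.5896 g H₂O ÷ 18.015 g/mol = 0.065457 mol
mass O = 0.7647 − (0.52428 + 0.065980) = 0.17444 g → mol O = 0.17444 ÷ 15.999 = 0.010903 mol
Divide by the smallest (0.010903 mol): C 4.003, H 6.004, O 1.000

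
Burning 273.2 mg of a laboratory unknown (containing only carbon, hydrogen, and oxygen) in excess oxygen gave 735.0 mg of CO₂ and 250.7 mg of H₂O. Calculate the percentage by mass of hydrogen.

mol C = 0.7350 g CO₂ ÷ 44.009 g/mol = 0.016701 mol
mol H = 2 × 0.2507 g H₂O ÷ 18.015 g/mol = 0.027832 mol
mass O = 0.2732 − (0.20060 + 0.028055) = 0.044548 g → mol O = 0.044548 ÷ 15.999 = 0.0027844 mol
mass % H = 0.028055 g ÷ 0.2732 g × 100%

10.27%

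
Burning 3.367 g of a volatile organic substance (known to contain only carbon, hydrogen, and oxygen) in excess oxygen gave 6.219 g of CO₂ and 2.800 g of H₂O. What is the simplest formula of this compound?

C5H11O3

mol C = 6.219 g CO₂ ÷ 44.009 g/mol = 0.14131 mol
mol H = 2 × 2.800 g H₂O ÷ 18.015 g/mol = 0.31085 mol
mass O = 3.367 − (1.6973 + 0.31334) = 1.3564 g → mol O = 1.3564 ÷ 15.999 = 0.084778 mol
Divide by the smallest (0.084778 mol): C 1.667, H 3.667, O 1.000
Multiplying each by 3 gives whole numbers: C 5.00, H 11.00, O 3.00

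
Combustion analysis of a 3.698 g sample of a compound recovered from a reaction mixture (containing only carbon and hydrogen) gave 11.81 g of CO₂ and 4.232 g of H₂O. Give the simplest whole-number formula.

mol C = 11.81 g CO₂ ÷ 44.009 g/mol = 0.26835 mol
mol H = 2 × 4.232 g H₂O ÷ 18.015 g/mol = 0.46983 mol
Divide by the smallest (0.26835 mol): C 1.000, H 1.751
Multiplying each by 4 gives whole numbers: C 4.00, H 7.00

C4H7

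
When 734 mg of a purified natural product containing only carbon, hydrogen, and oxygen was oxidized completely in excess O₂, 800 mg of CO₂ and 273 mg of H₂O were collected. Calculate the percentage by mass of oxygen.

mol C = 0.800 g CO₂ ÷ 44.009 g/mol = 0.01818 mol
mol H = 2 × 0.273 g H₂O ÷ 18.015 g/mol = 0.03031 mol
mass O = 0.734 − (0.2183 + 0.03055) = 0.4851 g → mol O = 0.4851 ÷ 15.999 = 0.03032 mol
mass % O = 0.4851 g ÷ 0.734 g × 100%

66.1%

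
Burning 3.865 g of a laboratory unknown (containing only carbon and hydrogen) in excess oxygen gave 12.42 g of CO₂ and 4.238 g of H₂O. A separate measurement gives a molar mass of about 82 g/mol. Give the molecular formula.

C6H10

mol C = 12.42 g CO₂ ÷ 44.009 g/mol = 0.28222 mol
mol H = 2 × 4.238 g H₂O ÷ 18.015 g/mol = 0.47050 mol
Divide by the smallest (0.28222 mol): C 1.000, H 1.667
Multiplying each by 3 gives whole numbers: C 3.00, H 5.00
Empirical formula: C3H5
Empirical-formula mass = 41.07 g/mol; 82 ÷ 41.07 ≈ 2, so the molecular formula is C6H10.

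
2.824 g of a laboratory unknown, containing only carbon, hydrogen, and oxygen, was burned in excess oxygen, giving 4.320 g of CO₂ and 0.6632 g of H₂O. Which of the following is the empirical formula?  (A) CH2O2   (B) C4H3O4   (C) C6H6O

mol C = 4.320 g CO₂ ÷ 44.009 g/mol = 0.098162 mol
mol H = 2 × 0.6632 g H₂O ÷ 18.015 g/mol = 0.073628 mol
mass O = 2.824 − (1.1790 + 0.074217) = 1.5708 g → mol O = 1.5708 ÷ 15.999 = 0.098179 mol
Divide by the smallest (0.073628 mol): C 1.333, H 1.000, O 1.333
Multiplying each by 3 gives whole numbers: C 4.00, H 3.00, O 4.00

(B) C4H3O4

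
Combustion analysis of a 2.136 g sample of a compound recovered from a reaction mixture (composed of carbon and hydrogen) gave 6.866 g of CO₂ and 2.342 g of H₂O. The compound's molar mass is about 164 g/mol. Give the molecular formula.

C12H20

mol C = 6.866 g CO₂ ÷ 44.009 g/mol = 0.15601 mol
mol H = 2 × 2.342 g H₂O ÷ 18.015 g/mol = 0.26001 mol
Divide by the smallest (0.15601 mol): C 1.000, H 1.667
Multiplying each by 3 gives whole numbers: C 3.00, H 5.00
Empirical formula: C3H5
Empirical-formula mass = 41.07 g/mol; 164 ÷ 41.07 ≈ 4, so the molecular formula is C12H20.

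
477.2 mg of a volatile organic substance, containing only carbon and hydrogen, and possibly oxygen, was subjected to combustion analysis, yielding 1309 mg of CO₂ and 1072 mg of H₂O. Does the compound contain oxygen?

mol C = 1.309 g CO₂ ÷ 44.009 g/mol = 0.029744 mol
mol H = 2 × 1.072 g H₂O ÷ 18.015 g/mol = 0.11901 mol
C and H together account for 0.47722 g — essentially the entire 0.4772 g sample — so the compound contains no oxygen.

no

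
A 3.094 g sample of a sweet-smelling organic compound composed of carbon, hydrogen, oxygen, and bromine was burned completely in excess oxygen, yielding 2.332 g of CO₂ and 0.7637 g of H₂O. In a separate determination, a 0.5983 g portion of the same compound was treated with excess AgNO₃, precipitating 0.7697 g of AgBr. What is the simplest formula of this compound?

mol C = 2.332 g CO₂ ÷ 44.009 g/mol = 0.052989 mol
mol H = 2 × 0.7637 g H₂O ÷ 18.015 g/mol = 0.084785 mol
From the AgBr data: mol Br per gram of compound = (0.7697 ÷ 187.772) ÷ 0.5983 = 0.0068513 mol/g, so in the 3.094 g combustion sample mol Br = 0.021198 mol
mass O = 3.094 − (0.63645 + 0.085463 + 1.6938) = 0.67829 g → mol O = 0.67829 ÷ 15.999 = 0.042396 mol
Divide by the smallest (0.021198 mol): C 2.500, H 4.000, Br 1.000, O 2.000
Multiplying each by 2 gives whole numbers: C 5.00, H 8.00, Br 2.00, O 4.00

C5H8Br2O4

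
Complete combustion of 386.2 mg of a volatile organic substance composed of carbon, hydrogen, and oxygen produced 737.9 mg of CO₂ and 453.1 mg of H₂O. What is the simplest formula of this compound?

C2H6O

mol C = 0.7379 g CO₂ ÷ 44.009 g/mol = 0.016767 mol
mol H = 2 × 0.4531 g H₂O ÷ 18.015 g/mol = 0.050303 mol
mass O = 0.3862 − (0.20139 + 0.050705) = 0.13411 g → mol O = 0.13411 ÷ 15.999 = 0.0083822 mol
Divide by the smallest (0.0083822 mol): C 2.000, H 6.001, O 1.000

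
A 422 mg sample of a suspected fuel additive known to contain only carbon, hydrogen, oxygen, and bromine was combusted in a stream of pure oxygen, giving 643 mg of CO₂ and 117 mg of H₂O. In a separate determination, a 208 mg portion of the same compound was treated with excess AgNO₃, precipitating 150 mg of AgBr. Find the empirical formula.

C9H8BrO4

mol C = 0.643 g CO₂ ÷ 44.009 g/mol = 0.01461 mol
mol H = 2 × 0.117 g H₂O ÷ 18.015 g/mol = 0.01299 mol
From the AgBr data: mol Br per gram of compound = (0.150 ÷ 187.772) ÷ 0.208 = 0.003841 mol/g, so in the 0.422 g combustion sample mol Br = 0.001621 mol
mass O = 0.422 − (0.1755 + 0.01309 + 0.1295) = 0.1039 g → mol O = 0.1039 ÷ 15.999 = 0.006495 mol
Divide by the smallest (0.001621 mol): C 9.015, H 8.014, Br 1.000, O 4.008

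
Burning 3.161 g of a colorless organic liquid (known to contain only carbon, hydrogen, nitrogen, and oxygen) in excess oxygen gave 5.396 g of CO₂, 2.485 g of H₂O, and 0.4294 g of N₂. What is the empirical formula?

mol C = 5.396 g CO₂ ÷ 44.009 g/mol = 0.12261 mol
mol H = 2 × 2.485 g H₂O ÷ 18.015 g/mol = 0.27588 mol
mol N = 2 × 0.4294 g N₂ ÷ 28.014 g/mol = 0.030656 mol
mass O = 3.161 − (1.4727 + 0.27809 + 0.42940) = 0.98083 g → mol O = 0.98083 ÷ 15.999 = 0.061306 mol
Divide by the smallest (0.030656 mol): C 4.000, H 8.999, N 1.000, O 2.000

C4H9NO2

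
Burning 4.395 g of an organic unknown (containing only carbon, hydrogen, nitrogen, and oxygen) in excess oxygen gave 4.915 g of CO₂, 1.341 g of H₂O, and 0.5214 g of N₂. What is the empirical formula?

C3H4NO4

mol C = 4.915 g CO₂ ÷ 44.009 g/mol = 0.11168 mol
mol H = 2 × 1.341 g H₂O ÷ 18.015 g/mol = 0.14888 mol
mol N = 2 × 0.5214 g N₂ ÷ 28.014 g/mol = 0.037224 mol
mass O = 4.395 − (1.3414 + 0.15007 + 0.52140) = 2.3821 g → mol O = 2.3821 ÷ 15.999 = 0.14889 mol
Divide by the smallest (0.037224 mol): C 3.000, H 3.999, N 1.000, O 4.000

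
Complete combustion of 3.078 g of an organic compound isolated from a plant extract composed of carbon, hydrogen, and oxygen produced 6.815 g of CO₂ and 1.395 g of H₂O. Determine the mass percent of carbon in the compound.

60.43%

mol C = 6.815 g CO₂ ÷ 44.009 g/mol = 0.15485 mol
mol H = 2 × 1.395 g H₂O ÷ 18.015 g/mol = 0.15487 mol
mass O = 3.078 − (1.8600 + 0.15611) = 1.0619 g → mol O = 1.0619 ÷ 15.999 = 0.066375 mol
mass % C = 1.8600 g ÷ 3.078 g × 100%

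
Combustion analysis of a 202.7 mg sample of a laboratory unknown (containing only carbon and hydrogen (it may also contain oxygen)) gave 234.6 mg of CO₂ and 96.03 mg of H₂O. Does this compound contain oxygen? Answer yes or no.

yes

mol C = 0.2346 g CO₂ ÷ 44.009 g/mol = 0.0053307 mol
mol H = 2 × 0.09603 g H₂O ÷ 18.015 g/mol = 0.010661 mol
C and H account for only 0.074774 g of the 0.2027 g sample; the remaining 0.12793 g must be oxygen.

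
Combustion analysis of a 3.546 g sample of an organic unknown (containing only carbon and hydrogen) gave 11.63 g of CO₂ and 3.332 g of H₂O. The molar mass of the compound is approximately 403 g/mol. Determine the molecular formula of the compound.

C30H42

mol C = 11.63 g CO₂ ÷ 44.009 g/mol = 0.26426 mol
mol H = 2 × 3.332 g H₂O ÷ 18.015 g/mol = 0.36991 mol
Divide by the smallest (0.26426 mol): C 1.000, H 1.400
Multiplying each by 5 gives whole numbers: C 5.00, H 7.00
Empirical formula: C5H7
Empirical-formula mass = 67.11 g/mol; 403 ÷ 67.11 ≈ 6, so the molecular formula is C30H42.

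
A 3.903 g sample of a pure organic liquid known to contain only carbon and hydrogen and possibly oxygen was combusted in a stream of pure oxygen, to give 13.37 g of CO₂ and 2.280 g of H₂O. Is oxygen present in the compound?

no

mol C = 13.37 g CO₂ ÷ 44.009 g/mol = 0.30380 mol
mol H = 2 × 2.280 g H₂O ÷ 18.015 g/mol = 0.25312 mol
C and H together account for 3.9041 g — essentially the entire 3.903 g sample — so the compound contains no oxygen.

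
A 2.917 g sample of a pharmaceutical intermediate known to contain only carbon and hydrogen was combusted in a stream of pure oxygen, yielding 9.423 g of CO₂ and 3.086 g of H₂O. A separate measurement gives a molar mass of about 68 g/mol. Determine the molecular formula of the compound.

mol C = 9.423 g CO₂ ÷ 44.009 g/mol = 0.21412 mol
mol H = 2 × 3.086 g H₂O ÷ 18.015 g/mol = 0.34260 mol
Divide by the smallest (0.21412 mol): C 1.000, H 1.600
Multiplying each by 5 gives whole numbers: C 5.00, H 8.00
Empirical formula: C5H8
Empirical-formula mass = 68.12 g/mol; 68 ÷ 68.12 ≈ 1, so the molecular formula is C5H8.

C5H8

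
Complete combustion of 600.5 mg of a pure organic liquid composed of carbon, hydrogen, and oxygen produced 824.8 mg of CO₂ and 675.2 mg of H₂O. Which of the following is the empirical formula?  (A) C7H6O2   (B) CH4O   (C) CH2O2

(B) CH4O

mol C = 0.8248 g CO₂ ÷ 44.009 g/mol = 0.018742 mol
mol H = 2 × 0.6752 g H₂O ÷ 18.015 g/mol = 0.074960 mol
mass O = 0.6005 − (0.22511 + 0.075559) = 0.29983 g → mol O = 0.29983 ÷ 15.999 = 0.018741 mol
Divide by the smallest (0.018741 mol): C 1.000, H 4.000, O 1.000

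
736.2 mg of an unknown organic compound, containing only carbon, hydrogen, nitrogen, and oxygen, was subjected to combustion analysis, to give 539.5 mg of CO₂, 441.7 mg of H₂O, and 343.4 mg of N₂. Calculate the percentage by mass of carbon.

mol C = 0.5395 g CO₂ ÷ 44.009 g/mol = 0.012259 mol
mol H = 2 × 0.4417 g H₂O ÷ 18.015 g/mol = 0.049037 mol
mol N = 2 × 0.3434 g N₂ ÷ 28.014 g/mol = 0.024516 mol
mass O = 0.7362 − (0.14724 + 0.049429 + 0.34340) = 0.19613 g → mol O = 0.19613 ÷ 15.999 = 0.012259 mol
mass % C = 0.14724 g ÷ 0.7362 g × 100%

20.00%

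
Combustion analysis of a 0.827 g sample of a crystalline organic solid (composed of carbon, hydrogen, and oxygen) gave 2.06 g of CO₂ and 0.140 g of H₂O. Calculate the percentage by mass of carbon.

mol C = 2.06 g CO₂ ÷ 44.009 g/mol = 0.04681 mol
mol H = 2 × 0.140 g H₂O ÷ 18.015 g/mol = 0.01554 mol
mass O = 0.827 − (0.5622 + 0.01567) = 0.2491 g → mol O = 0.2491 ÷ 15.999 = 0.01557 mol
mass % C = 0.5622 g ÷ 0.827 g × 100%

68.0%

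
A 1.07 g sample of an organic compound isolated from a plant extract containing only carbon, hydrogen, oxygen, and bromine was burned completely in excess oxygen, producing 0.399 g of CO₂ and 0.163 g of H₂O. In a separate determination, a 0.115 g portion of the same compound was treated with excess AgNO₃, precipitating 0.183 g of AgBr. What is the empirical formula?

C2H4Br2O3

mol C = 0.399 g CO₂ ÷ 44.009 g/mol = 0.009066 mol
mol H = 2 × 0.163 g H₂O ÷ 18.015 g/mol = 0.01810 mol
From the AgBr data: mol Br per gram of compound = (0.183 ÷ 187.772) ÷ 0.115 = 0.008475 mol/g, so in the 1.07 g combustion sample mol Br = 0.009068 mol
mass O = 1.07 − (0.1089 + 0.01824 + 0.7246) = 0.2183 g → mol O = 0.2183 ÷ 15.999 = 0.01364 mol
Divide by the smallest (0.009066 mol): C 1.000, H 1.996, Br 1.000, O 1.505
Multiplying each by 2 gives whole numbers: C 2.00, H 3.99, Br 2.00, O 3.01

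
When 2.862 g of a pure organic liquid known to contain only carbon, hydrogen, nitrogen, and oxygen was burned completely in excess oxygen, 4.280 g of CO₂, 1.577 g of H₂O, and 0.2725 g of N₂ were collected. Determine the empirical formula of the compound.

C5H9NO4

mol C = 4.280 g CO₂ ÷ 44.009 g/mol = 0.097253 mol
mol H = 2 × 1.577 g H₂O ÷ 18.015 g/mol = 0.17508 mol
mol N = 2 × 0.2725 g N₂ ÷ 28.014 g/mol = 0.019455 mol
mass O = 2.862 − (1.1681 + 0.17648 + 0.27250) = 1.2449 g → mol O = 1.2449 ÷ 15.999 = 0.077812 mol
Divide by the smallest (0.019455 mol): C 4.999, H 8.999, N 1.000, O 4.000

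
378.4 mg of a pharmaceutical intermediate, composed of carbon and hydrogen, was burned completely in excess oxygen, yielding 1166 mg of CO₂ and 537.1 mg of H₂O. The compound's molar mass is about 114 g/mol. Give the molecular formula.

C8H18

mol C = 1.166 g CO₂ ÷ 44.009 g/mol = 0.026495 mol
mol H = 2 × 0.5371 g H₂O ÷ 18.015 g/mol = 0.059628 mol
Divide by the smallest (0.026495 mol): C 1.000, H 2.251
Multiplying each by 4 gives whole numbers: C 4.00, H 9.00
Empirical formula: C4H9
Empirical-formula mass = 57.12 g/mol; 114 ÷ 57.12 ≈ 2, so the molecular formula is C8H18.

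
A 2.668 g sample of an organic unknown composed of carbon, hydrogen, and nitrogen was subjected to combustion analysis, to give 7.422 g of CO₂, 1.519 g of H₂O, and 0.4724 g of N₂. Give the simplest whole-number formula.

mol C = 7.422 g CO₂ ÷ 44.009 g/mol = 0.16865 mol
mol H = 2 × 1.519 g H₂O ÷ 18.015 g/mol = 0.16864 mol
mol N = 2 × 0.4724 g N₂ ÷ 28.014 g/mol = 0.033726 mol
Divide by the smallest (0.033726 mol): C 5.001, H 5.000, N 1.000

C5H5N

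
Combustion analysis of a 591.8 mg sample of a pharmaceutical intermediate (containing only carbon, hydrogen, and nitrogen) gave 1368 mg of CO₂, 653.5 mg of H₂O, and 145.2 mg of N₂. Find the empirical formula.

mol C = 1.368 g CO₂ ÷ 44.009 g/mol = 0.031085 mol
mol H = 2 × 0.6535 g H₂O ÷ 18.015 g/mol = 0.072551 mol
mol N = 2 × 0.1452 g N₂ ÷ 28.014 g/mol = 0.010366 mol
Divide by the smallest (0.010366 mol): C 2.999, H 6.999, N 1.000

C3H7N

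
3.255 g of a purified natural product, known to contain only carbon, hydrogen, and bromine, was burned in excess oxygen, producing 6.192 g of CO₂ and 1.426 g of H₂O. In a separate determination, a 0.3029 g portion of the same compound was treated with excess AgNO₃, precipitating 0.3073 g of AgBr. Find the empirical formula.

mol C = 6.192 g CO₂ ÷ 44.009 g/mol = 0.14070 mol
mol H = 2 × 1.426 g H₂O ÷ 18.015 g/mol = 0.15831 mol
From the AgBr data: mol Br per gram of compound = (0.3073 ÷ 187.772) ÷ 0.3029 = 0.0054030 mol/g, so in the 3.255 g combustion sample mol Br = 0.017587 mol
Divide by the smallest (0.017587 mol): C 8.000, H 9.002, Br 1.000

C8H9Br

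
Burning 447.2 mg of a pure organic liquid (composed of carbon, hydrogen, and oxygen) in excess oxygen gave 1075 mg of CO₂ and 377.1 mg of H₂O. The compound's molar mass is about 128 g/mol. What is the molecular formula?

mol C = 1.075 g CO₂ ÷ 44.009 g/mol = 0.024427 mol
mol H = 2 × 0.3771 g H₂O ÷ 18.015 g/mol = 0.041865 mol
mass O = 0.4472 − (0.29339 + 0.042200) = 0.11161 g → mol O = 0.11161 ÷ 15.999 = 0.0069760 mol
Divide by the smallest (0.0069760 mol): C 3.502, H 6.001, O 1.000
Multiplying each by 2 gives whole numbers: C 7.00, H 12.00, O 2.00
Empirical formula: C7H12O2
Empirical-formula mass = 128.17 g/mol; 128 ÷ 128.17 ≈ 1, so the molecular formula is C7H12O2.

C7H12O2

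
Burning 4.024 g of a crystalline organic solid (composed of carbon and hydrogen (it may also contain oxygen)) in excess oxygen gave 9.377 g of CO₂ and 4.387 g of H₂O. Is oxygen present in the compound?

mol C = 9.377 g CO₂ ÷ 44.009 g/mol = 0.21307 mol
mol H = 2 × 4.387 g H₂O ÷ 18.015 g/mol = 0.48704 mol
C and H account for only 3.0501 g of the 4.024 g sample; the remaining 0.97388 g must be oxygen.

yes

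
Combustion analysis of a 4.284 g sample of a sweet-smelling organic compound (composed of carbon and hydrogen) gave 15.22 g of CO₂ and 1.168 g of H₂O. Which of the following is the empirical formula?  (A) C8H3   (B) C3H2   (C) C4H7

mol C = 15.22 g CO₂ ÷ 44.009 g/mol = 0.34584 mol
mol H = 2 × 1.168 g H₂O ÷ 18.015 g/mol = 0.12967 mol
Divide by the smallest (0.12967 mol): C 2.667, H 1.000
Multiplying each by 3 gives whole numbers: C 8.00, H 3.00

(A) C8H3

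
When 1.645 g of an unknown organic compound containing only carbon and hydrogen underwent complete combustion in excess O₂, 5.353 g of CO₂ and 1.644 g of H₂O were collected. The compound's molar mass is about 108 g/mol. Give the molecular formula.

C8H12

mol C = 5.353 g CO₂ ÷ 44.009 g/mol = 0.12163 mol
mol H = 2 × 1.644 g H₂O ÷ 18.015 g/mol = 0.18251 mol
Divide by the smallest (0.12163 mol): C 1.000, H 1.501
Multiplying each by 2 gives whole numbers: C 2.00, H 3.00
Empirical formula: C2H3
Empirical-formula mass = 27.05 g/mol; 108 ÷ 27.05 ≈ 4, so the molecular formula is C8H12.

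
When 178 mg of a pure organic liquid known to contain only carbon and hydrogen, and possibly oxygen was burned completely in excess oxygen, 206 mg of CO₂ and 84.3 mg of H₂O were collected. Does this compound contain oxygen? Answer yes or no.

mol C = 0.206 g CO₂ ÷ 44.009 g/mol = 0.004681 mol
mol H = 2 × 0.0843 g H₂O ÷ 18.015 g/mol = 0.009359 mol
C and H account for only 0.06566 g of the 0.178 g sample; the remaining 0.1123 g must be oxygen.

yes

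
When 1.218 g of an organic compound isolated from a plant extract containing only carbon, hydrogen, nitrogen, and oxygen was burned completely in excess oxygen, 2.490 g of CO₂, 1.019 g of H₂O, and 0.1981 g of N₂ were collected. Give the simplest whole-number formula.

C4H8NO

mol C = 2.490 g CO₂ ÷ 44.009 g/mol = 0.056579 mol
mol H = 2 × 1.019 g H₂O ÷ 18.015 g/mol = 0.11313 mol
mol N = 2 × 0.1981 g N₂ ÷ 28.014 g/mol = 0.014143 mol
mass O = 1.218 − (0.67957 + 0.11403 + 0.19810) = 0.22629 g → mol O = 0.22629 ÷ 15.999 = 0.014144 mol
Divide by the smallest (0.014143 mol): C 4.001, H 7.999, N 1.000, O 1.000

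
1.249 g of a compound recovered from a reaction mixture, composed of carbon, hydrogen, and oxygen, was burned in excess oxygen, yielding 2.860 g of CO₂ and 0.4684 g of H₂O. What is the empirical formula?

mol C = 2.860 g CO₂ ÷ 44.009 g/mol = 0.064987 mol
mol H = 2 × 0.4684 g H₂O ÷ 18.015 g/mol = 0.052001 mol
mass O = 1.249 − (0.78056 + 0.052417) = 0.41603 g → mol O = 0.41603 ÷ 15.999 = 0.026003 mol
Divide by the smallest (0.026003 mol): C 2.499, H 2.000, O 1.000
Multiplying each by 2 gives whole numbers: C 5.00, H 4.00, O 2.00

C5H4O2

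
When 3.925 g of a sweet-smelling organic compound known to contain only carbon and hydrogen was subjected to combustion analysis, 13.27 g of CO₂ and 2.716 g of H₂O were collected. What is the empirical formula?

CH

mol C = 13.27 g CO₂ ÷ 44.009 g/mol = 0.30153 mol
mol H = 2 × 2.716 g H₂O ÷ 18.015 g/mol = 0.30153 mol
Divide by the smallest (0.30153 mol): C 1.000, H 1.000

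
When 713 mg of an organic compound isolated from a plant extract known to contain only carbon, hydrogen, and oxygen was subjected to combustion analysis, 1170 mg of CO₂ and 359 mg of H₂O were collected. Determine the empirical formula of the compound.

C6H9O5

mol C = 1.17 g CO₂ ÷ 44.009 g/mol = 0.02659 mol
mol H = 2 × 0.359 g H₂O ÷ 18.015 g/mol = 0.03986 mol
mass O = 0.713 − (0.3193 + 0.04017) = 0.3535 g → mol O = 0.3535 ÷ 15.999 = 0.02210 mol
Divide by the smallest (0.02210 mol): C 1.203, H 1.804, O 1.000
Multiplying each by 5 gives whole numbers: C 6.02, H 9.02, O 5.00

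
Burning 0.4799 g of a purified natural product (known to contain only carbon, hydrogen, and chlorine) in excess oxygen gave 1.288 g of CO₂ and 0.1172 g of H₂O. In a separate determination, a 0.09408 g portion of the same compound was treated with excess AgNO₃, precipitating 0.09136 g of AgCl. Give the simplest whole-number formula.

C9H4Cl

mol C = 1.288 g CO₂ ÷ 44.009 g/mol = 0.029267 mol
mol H = 2 × 0.1172 g H₂O ÷ 18.015 g/mol = 0.013011 mol
From the AgCl data: mol Cl per gram of compound = (0.09136 ÷ 143.318) ÷ 0.09408 = 0.0067758 mol/g, so in the 0.4799 g combustion sample mol Cl = 0.0032517 mol
Divide by the smallest (0.0032517 mol): C 9.000, H 4.001, Cl 1.000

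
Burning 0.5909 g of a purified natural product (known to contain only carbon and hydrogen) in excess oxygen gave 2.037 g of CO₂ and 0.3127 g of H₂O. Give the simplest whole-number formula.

C4H3

mol C = 2.037 g CO₂ ÷ 44.009 g/mol = 0.046286 mol
mol H = 2 × 0.3127 g H₂O ÷ 18.015 g/mol = 0.034716 mol
Divide by the smallest (0.034716 mol): C 1.333, H 1.000
Multiplying each by 3 gives whole numbers: C 4.00, H 3.00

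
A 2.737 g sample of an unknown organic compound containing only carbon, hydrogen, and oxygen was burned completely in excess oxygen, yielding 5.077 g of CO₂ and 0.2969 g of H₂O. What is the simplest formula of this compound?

C7H2O5

mol C = 5.077 g CO₂ ÷ 44.009 g/mol = 0.11536 mol
mol H = 2 × 0.2969 g H₂O ÷ 18.015 g/mol = 0.032961 mol
mass O = 2.737 − (1.3856 + 0.033225) = 1.3182 g → mol O = 1.3182 ÷ 15.999 = 0.082390 mol
Divide by the smallest (0.032961 mol): C 3.500, H 1.000, O 2.500
Multiplying each by 2 gives whole numbers: C 7.00, H 2.00, O 5.00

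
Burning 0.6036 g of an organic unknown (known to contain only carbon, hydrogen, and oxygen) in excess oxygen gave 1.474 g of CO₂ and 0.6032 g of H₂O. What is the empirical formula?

C4H8O

mol C = 1.474 g CO₂ ÷ 44.009 g/mol = 0.033493 mol
mol H = 2 × 0.6032 g H₂O ÷ 18.015 g/mol = 0.066966 mol
mass O = 0.6036 − (0.40229 + 0.067502) = 0.13381 g → mol O = 0.13381 ÷ 15.999 = 0.0083638 mol
Divide by the smallest (0.0083638 mol): C 4.005, H 8.007, O 1.000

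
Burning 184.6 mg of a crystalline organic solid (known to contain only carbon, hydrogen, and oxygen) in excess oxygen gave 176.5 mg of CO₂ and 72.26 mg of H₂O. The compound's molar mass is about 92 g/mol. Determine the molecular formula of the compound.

mol C = 0.1765 g CO₂ ÷ 44.009 g/mol = 0.0040105 mol
mol H = 2 × 0.07226 g H₂O ÷ 18.015 g/mol = 0.0080222 mol
mass O = 0.1846 − (0.048171 + 0.0080864) = 0.12834 g → mol O = 0.12834 ÷ 15.999 = 0.0080219 mol
Divide by the smallest (0.0040105 mol): C 1.000, H 2.000, O 2.000
Empirical formula: CH2O2
Empirical-formula mass = 46.02 g/mol; 92 ÷ 46.02 ≈ 2, so the molecular formula is C2H4O4.

C2H4O4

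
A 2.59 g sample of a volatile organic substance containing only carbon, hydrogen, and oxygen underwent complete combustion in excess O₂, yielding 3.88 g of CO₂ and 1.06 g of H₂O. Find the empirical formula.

mol C = 3.88 g CO₂ ÷ 44.009 g/mol = 0.08816 mol
mol H = 2 × 1.06 g H₂O ÷ 18.015 g/mol = 0.1177 mol
mass O = 2.59 − (1.059 + 0.1186) = 1.412 g → mol O = 1.412 ÷ 15.999 = 0.08828 mol
Divide by the smallest (0.08816 mol): C 1.000, H 1.335, O 1.001
Multiplying each by 3 gives whole numbers: C 3.00, H 4.00, O 3.00

C3H4O3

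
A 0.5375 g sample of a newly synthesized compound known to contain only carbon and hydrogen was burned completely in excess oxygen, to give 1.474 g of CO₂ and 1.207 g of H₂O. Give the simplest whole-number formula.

CH4

mol C = 1.474 g CO₂ ÷ 44.009 g/mol = 0.033493 mol
mol H = 2 × 1.207 g H₂O ÷ 18.015 g/mol = 0.13400 mol
Divide by the smallest (0.033493 mol): C 1.000, H 4.001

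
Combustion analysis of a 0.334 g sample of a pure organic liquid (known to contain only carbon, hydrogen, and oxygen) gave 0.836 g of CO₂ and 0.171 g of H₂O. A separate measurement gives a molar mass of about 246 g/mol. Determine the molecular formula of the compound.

mol C = 0.836 g CO₂ ÷ 44.009 g/mol = 0.01900 mol
mol H = 2 × 0.171 g H₂O ÷ 18.015 g/mol = 0.01898 mol
mass O = 0.334 − (0.2282 + 0.01914) = 0.08670 g → mol O = 0.08670 ÷ 15.999 = 0.005419 mol
Divide by the smallest (0.005419 mol): C 3.505, H 3.503, O 1.000
Multiplying each by 2 gives whole numbers: C 7.01, H 7.01, O 2.00
Empirical formula: C7H7O2
Empirical-formula mass = 123.13 g/mol; 246 ÷ 123.13 ≈ 2, so the molecular formula is C14H14O4.

C14H14O4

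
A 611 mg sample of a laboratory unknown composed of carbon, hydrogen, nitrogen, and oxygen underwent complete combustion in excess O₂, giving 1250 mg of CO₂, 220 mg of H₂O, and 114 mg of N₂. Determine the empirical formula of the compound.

mol C = 1.25 g CO₂ ÷ 44.009 g/mol = 0.02840 mol
mol H = 2 × 0.220 g H₂O ÷ 18.015 g/mol = 0.02442 mol
mol N = 2 × 0.114 g N₂ ÷ 28.014 g/mol = 0.008139 mol
mass O = 0.611 − (0.3412 + 0.02462 + 0.1140) = 0.1312 g → mol O = 0.1312 ÷ 15.999 = 0.008202 mol
Divide by the smallest (0.008139 mol): C 3.490, H 3.001, N 1.000, O 1.008
Multiplying each by 2 gives whole numbers: C 6.98, H 6.00, N 2.00, O 2.02

C7H6N2O2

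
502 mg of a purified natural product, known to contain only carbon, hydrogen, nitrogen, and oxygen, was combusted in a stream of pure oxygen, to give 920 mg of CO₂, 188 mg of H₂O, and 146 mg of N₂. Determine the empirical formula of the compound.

C4H4N2O

mol C = 0.920 g CO₂ ÷ 44.009 g/mol = 0.02090 mol
mol H = 2 × 0.188 g H₂O ÷ 18.015 g/mol = 0.02087 mol
mol N = 2 × 0.146 g N₂ ÷ 28.014 g/mol = 0.01042 mol
mass O = 0.502 − (0.2511 + 0.02104 + 0.1460) = 0.08387 g → mol O = 0.08387 ÷ 15.999 = 0.005242 mol
Divide by the smallest (0.005242 mol): C 3.988, H 3.981, N 1.988, O 1.000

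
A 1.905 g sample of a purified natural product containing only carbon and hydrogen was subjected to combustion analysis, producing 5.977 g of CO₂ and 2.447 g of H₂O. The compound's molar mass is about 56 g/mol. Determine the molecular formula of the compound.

mol C = 5.977 g CO₂ ÷ 44.009 g/mol = 0.13581 mol
mol H = 2 × 2.447 g H₂O ÷ 18.015 g/mol = 0.27166 mol
Divide by the smallest (0.13581 mol): C 1.000, H 2.000
Empirical formula: CH2
Empirical-formula mass = 14.03 g/mol; 56 ÷ 14.03 ≈ 4, so the molecular formula is C4H8.

C4H8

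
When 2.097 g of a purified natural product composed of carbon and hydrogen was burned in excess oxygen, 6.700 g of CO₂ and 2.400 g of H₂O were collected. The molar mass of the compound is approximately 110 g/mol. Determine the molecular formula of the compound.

mol C = 6.700 g CO₂ ÷ 44.009 g/mol = 0.15224 mol
mol H = 2 × 2.400 g H₂O ÷ 18.015 g/mol = 0.26644 mol
Divide by the smallest (0.15224 mol): C 1.000, H 1.750
Multiplying each by 4 gives whole numbers: C 4.00, H 7.00
Empirical formula: C4H7
Empirical-formula mass = 55.10 g/mol; 110 ÷ 55.10 ≈ 2, so the molecular formula is C8H14.

C8H14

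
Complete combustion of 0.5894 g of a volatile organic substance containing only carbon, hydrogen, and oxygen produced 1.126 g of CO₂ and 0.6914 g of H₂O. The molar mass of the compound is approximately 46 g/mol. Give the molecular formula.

mol C = 1.126 g CO₂ ÷ 44.009 g/mol = 0.025586 mol
mol H = 2 × 0.6914 g H₂O ÷ 18.015 g/mol = 0.076758 mol
mass O = 0.5894 − (0.30731 + 0.077372) = 0.20472 g → mol O = 0.20472 ÷ 15.999 = 0.012796 mol
Divide by the smallest (0.012796 mol): C 2.000, H 5.999, O 1.000
Empirical formula: C2H6O
Empirical-formula mass = 46.07 g/mol; 46 ÷ 46.07 ≈ 1, so the molecular formula is C2H6O.

C2H6O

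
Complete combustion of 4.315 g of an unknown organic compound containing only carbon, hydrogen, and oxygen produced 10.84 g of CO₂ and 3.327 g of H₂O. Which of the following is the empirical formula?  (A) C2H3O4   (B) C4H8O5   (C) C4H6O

(C) C4H6O

mol C = 10.84 g CO₂ ÷ 44.009 g/mol = 0.24631 mol
mol H = 2 × 3.327 g H₂O ÷ 18.015 g/mol = 0.36936 mol
mass O = 4.315 − (2.9585 + 0.37231) = 0.98422 g → mol O = 0.98422 ÷ 15.999 = 0.061517 mol
Divide by the smallest (0.061517 mol): C 4.004, H 6.004, O 1.000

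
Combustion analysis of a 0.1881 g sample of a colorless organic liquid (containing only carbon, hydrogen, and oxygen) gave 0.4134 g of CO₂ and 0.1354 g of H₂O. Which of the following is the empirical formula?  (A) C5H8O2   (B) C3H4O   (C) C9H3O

mol C = 0.4134 g CO₂ ÷ 44.009 g/mol = 0.0093935 mol
mol H = 2 × 0.1354 g H₂O ÷ 18.015 g/mol = 0.015032 mol
mass O = 0.1881 − (0.11283 + 0.015152) = 0.060122 g → mol O = 0.060122 ÷ 15.999 = 0.0037579 mol
Divide by the smallest (0.0037579 mol): C 2.500, H 4.000, O 1.000
Multiplying each by 2 gives whole numbers: C 5.00, H 8.00, O 2.00

(A) C5H8O2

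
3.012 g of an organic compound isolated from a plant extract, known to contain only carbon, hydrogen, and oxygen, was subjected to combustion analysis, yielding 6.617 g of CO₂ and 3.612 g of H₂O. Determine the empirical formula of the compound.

C3H8O

mol C = 6.617 g CO₂ ÷ 44.009 g/mol = 0.15036 mol
mol H = 2 × 3.612 g H₂O ÷ 18.015 g/mol = 0.40100 mol
mass O = 3.012 − (1.8059 + 0.40421) = 0.80187 g → mol O = 0.80187 ÷ 15.999 = 0.050120 mol
Divide by the smallest (0.050120 mol): C 3.000, H 8.001, O 1.000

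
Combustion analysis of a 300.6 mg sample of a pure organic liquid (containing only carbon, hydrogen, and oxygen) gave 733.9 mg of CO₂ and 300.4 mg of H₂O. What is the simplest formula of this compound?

C4H8O

mol C = 0.7339 g CO₂ ÷ 44.009 g/mol = 0.016676 mol
mol H = 2 × 0.3004 g H₂O ÷ 18.015 g/mol = 0.033350 mol
mass O = 0.3006 − (0.20030 + 0.033617) = 0.066686 g → mol O = 0.066686 ÷ 15.999 = 0.0041681 mol
Divide by the smallest (0.0041681 mol): C 4.001, H 8.001, O 1.000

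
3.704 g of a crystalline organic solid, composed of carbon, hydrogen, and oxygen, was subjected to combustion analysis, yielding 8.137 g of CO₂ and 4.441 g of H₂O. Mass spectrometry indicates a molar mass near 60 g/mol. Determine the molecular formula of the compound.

mol C = 8.137 g CO₂ ÷ 44.009 g/mol = 0.18489 mol
mol H = 2 × 4.441 g H₂O ÷ 18.015 g/mol = 0.49303 mol
mass O = 3.704 − (2.2208 + 0.49698) = 0.98626 g → mol O = 0.98626 ÷ 15.999 = 0.061645 mol
Divide by the smallest (0.061645 mol): C 2.999, H 7.998, O 1.000
Empirical formula: C3H8O
Empirical-formula mass = 60.10 g/mol; 60 ÷ 60.10 ≈ 1, so the molecular formula is C3H8O.

C3H8O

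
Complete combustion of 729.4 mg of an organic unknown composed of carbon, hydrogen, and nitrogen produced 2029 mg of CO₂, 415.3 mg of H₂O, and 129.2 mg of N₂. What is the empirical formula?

mol C = 2.029 g CO₂ ÷ 44.009 g/mol = 0.046104 mol
mol H = 2 × 0.4153 g H₂O ÷ 18.015 g/mol = 0.046106 mol
mol N = 2 × 0.1292 g N₂ ÷ 28.014 g/mol = 0.0092240 mol
Divide by the smallest (0.0092240 mol): C 4.998, H 4.999, N 1.000

C5H5N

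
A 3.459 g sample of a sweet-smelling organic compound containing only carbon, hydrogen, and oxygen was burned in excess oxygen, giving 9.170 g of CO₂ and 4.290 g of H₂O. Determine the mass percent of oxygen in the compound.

13.77%

mol C = 9.170 g CO₂ ÷ 44.009 g/mol = 0.20837 mol
mol H = 2 × 4.290 g H₂O ÷ 18.015 g/mol = 0.47627 mol
mass O = 3.459 − (2.5027 + 0.48008) = 0.47623 g → mol O = 0.47623 ÷ 15.999 = 0.029766 mol
mass % O = 0.47623 g ÷ 3.459 g × 100%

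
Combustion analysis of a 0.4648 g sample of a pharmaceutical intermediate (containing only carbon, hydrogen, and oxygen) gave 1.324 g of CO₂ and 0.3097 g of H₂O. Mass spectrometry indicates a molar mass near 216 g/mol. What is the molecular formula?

mol C = 1.324 g CO₂ ÷ 44.009 g/mol = 0.030085 mol
mol H = 2 × 0.3097 g H₂O ÷ 18.015 g/mol = 0.034382 mol
mass O = 0.4648 − (0.36135 + 0.034658) = 0.068794 g → mol O = 0.068794 ÷ 15.999 = 0.0042999 mol
Divide by the smallest (0.0042999 mol): C 6.997, H 7.996, O 1.000
Empirical formula: C7H8O
Empirical-formula mass = 108.14 g/mol; 216 ÷ 108.14 ≈ 2, so the molecular formula is C14H16O2.

C14H16O2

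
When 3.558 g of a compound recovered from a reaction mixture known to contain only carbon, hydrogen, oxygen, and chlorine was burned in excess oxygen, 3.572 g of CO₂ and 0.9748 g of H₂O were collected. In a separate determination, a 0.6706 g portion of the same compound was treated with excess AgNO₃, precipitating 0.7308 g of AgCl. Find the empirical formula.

C6H8Cl2O7

mol C = 3.572 g CO₂ ÷ 44.009 g/mol = 0.081165 mol
mol H = 2 × 0.9748 g H₂O ÷ 18.015 g/mol = 0.10822 mol
From the AgCl data: mol Cl per gram of compound = (0.7308 ÷ 143.318) ÷ 0.6706 = 0.0076039 mol/g, so in the 3.558 g combustion sample mol Cl = 0.027055 mol
mass O = 3.558 − (0.97488 + 0.10909 + 0.95908) = 1.5150 g → mol O = 1.5150 ÷ 15.999 = 0.094691 mol
Divide by the smallest (0.027055 mol): C 3.000, H 4.000, Cl 1.000, O 3.500
Multiplying each by 2 gives whole numbers: C 6.00, H 8.00, Cl 2.00, O 7.00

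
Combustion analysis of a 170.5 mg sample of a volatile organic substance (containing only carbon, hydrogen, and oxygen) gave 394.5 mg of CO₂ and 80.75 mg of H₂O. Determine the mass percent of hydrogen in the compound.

mol C = 0.3945 g CO₂ ÷ 44.009 g/mol = 0.0089641 mol
mol H = 2 × 0.08075 g H₂O ÷ 18.015 g/mol = 0.0089648 mol
mass O = 0.1705 − (0.10767 + 0.0090365) = 0.053796 g → mol O = 0.053796 ÷ 15.999 = 0.0033625 mol
mass % H = 0.0090365 g ÷ 0.1705 g × 100%

5.30%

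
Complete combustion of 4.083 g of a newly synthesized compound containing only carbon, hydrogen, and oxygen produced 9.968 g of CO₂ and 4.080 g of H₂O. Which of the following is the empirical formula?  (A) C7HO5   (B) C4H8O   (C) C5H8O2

(B) C4H8O

mol C = 9.968 g CO₂ ÷ 44.009 g/mol = 0.22650 mol
mol H = 2 × 4.080 g H₂O ÷ 18.015 g/mol = 0.45296 mol
mass O = 4.083 − (2.7205 + 0.45658) = 0.90594 g → mol O = 0.90594 ÷ 15.999 = 0.056625 mol
Divide by the smallest (0.056625 mol): C 4.000, H 7.999, O 1.000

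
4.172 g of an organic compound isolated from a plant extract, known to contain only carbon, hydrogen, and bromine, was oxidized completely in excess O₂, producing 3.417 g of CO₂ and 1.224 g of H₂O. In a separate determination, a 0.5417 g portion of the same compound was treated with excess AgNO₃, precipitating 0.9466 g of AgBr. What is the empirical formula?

C4H7Br2

mol C = 3.417 g CO₂ ÷ 44.009 g/mol = 0.077643 mol
mol H = 2 × 1.224 g H₂O ÷ 18.015 g/mol = 0.13589 mol
From the AgBr data: mol Br per gram of compound = (0.9466 ÷ 187.772) ÷ 0.5417 = 0.0093063 mol/g, so in the 4.172 g combustion sample mol Br = 0.038826 mol
Divide by the smallest (0.038826 mol): C 2.000, H 3.500, Br 1.000
Multiplying each by 2 gives whole numbers: C 4.00, H 7.00, Br 2.00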